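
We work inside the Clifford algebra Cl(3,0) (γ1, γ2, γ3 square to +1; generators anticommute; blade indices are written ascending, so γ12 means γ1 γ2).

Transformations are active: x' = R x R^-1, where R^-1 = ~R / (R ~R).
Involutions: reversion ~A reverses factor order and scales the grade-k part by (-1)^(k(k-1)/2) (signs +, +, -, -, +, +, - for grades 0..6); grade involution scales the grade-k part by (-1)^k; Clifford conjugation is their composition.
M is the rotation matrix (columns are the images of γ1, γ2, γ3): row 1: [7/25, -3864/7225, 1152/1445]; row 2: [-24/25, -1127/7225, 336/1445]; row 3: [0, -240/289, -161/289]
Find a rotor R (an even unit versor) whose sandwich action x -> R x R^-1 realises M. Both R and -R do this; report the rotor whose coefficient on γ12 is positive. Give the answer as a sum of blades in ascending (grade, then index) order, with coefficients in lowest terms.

Method: write R = a + b12*γ12 + b13*γ13 + b23*γ23 with a^2 + b12^2 + b13^2 + b23^2 = 1 (so R^-1 = ~R). Expanding the columns R e_j ~R gives tr M = 4a^2 - 1 and, from the antisymmetric part, M21 - M12 = -4a*b12, M13 - M31 = 4a*b13, M32 - M23 = -4a*b23.
Here tr M = -3129/7225, so a^2 = (1 + tr M)/4 = 1024/7225 and a = ±32/85. Taking a = 32/85: M21 - M12 = -3072/7225, M13 - M31 = 1152/1445, M32 - M23 = -1536/1445, giving b12 = 24/85, b13 = 9/17, b23 = 12/17, i.e. R = 32/85 + 24/85*γ12 + 9/17*γ13 + 12/17*γ23.
Its γ12 coefficient is already positive.
Answer: 32/85 + 24/85*γ12 + 9/17*γ13 + 12/17*γ23. Key observation: the double cover Spin(3) -> SO(3) sends R and -R to the same matrix (trace -3129/7225 here), so the stated sign of the γ12 coefficient is what selects one sheet.


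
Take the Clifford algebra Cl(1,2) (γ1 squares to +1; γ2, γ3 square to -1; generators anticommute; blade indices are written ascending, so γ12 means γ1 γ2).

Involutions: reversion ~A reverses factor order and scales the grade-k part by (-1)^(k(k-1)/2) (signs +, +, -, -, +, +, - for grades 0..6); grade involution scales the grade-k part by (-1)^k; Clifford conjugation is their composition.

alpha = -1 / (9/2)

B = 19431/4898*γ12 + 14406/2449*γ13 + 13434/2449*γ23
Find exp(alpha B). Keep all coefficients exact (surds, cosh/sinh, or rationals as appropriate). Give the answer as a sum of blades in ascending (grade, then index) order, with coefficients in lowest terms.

B^2 term by term: the squares give (19431/4898)^2*(γ12)^2 + (14406/2449)^2*(γ13)^2 + (13434/2449)^2*(γ23)^2 = 377563761/23990404*(+1) + 207532836/5997601*(+1) + 180472356/5997601*(-1) = 81/4 (each basis 2-blade squares to minus the product of its generators' squares); cross terms between blades sharing an index anticommute and cancel. So B^2 = 81/4.
B^2 = 81/4 — B^2 > 0, so the exponential closes hyperbolically: l = 9/2, alpha*l = -1, so exp(alpha B) = cosh(-1) + (sinh(-1)/(9/2))*B = cosh(1) + (-2*sinh(1)/9)*B.
Answer: cosh(1) - 2159*sinh(1)/2449*γ12 - 9604*sinh(1)/7347*γ13 - 8956*sinh(1)/7347*γ23


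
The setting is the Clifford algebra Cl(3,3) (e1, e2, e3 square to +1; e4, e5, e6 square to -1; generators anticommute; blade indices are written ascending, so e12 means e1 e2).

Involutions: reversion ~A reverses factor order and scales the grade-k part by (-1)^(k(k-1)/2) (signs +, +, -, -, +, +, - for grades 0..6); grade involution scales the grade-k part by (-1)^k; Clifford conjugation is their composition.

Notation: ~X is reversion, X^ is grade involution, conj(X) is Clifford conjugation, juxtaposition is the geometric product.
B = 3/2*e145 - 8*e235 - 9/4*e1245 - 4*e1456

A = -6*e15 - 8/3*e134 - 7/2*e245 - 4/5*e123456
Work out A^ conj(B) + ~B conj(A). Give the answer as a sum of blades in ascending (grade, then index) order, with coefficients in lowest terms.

first term: -63/8*e1 + 9*e4 + 21/4*e12 - 16/5*e23 + 27/2*e24 + 28*e34 - 4*e35 + 9/5*e36 - 24*e46 - 48*e123 - 14*e126 - 32/5*e146 + 6*e235 - 6/5*e236 + 32/3*e356 + 64/3*e1245
second term: -63/8*e1 + 9*e4 - 21/4*e12 + 16/5*e23 - 27/2*e24 - 28*e34 + 4*e35 - 9/5*e36 + 24*e46 + 48*e123 + 14*e126 + 32/5*e146 - 6*e235 + 6/5*e236 - 32/3*e356 + 64/3*e1245
Answer: -63/4*e1 + 18*e4 + 128/3*e1245


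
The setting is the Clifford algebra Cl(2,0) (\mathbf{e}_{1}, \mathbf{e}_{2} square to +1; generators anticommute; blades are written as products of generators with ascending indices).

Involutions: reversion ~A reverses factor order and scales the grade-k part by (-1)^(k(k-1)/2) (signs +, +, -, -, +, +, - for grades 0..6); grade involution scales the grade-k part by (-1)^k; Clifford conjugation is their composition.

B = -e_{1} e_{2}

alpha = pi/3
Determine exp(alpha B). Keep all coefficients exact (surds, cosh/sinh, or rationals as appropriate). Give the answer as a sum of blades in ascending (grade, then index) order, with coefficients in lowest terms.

B^2 = (-1)^2*(e_{1} e_{2})^2 = 1*(-1) = -1 (a basis 2-blade squares to minus the product of its generators' squares).
B^2 = -1 — since the square is negative, the closed form is circular: l = 1, alpha*l = \frac{\pi}{3}, so exp(alpha B) = cos(\frac{\pi}{3}) + (sin(\frac{\pi}{3})/1)*B = \frac{1}{2} + (\frac{\sqrt{3}}{2})*B.
Answer: \frac{1}{2} - \frac{\sqrt{3}}{2} e_{1} e_{2}


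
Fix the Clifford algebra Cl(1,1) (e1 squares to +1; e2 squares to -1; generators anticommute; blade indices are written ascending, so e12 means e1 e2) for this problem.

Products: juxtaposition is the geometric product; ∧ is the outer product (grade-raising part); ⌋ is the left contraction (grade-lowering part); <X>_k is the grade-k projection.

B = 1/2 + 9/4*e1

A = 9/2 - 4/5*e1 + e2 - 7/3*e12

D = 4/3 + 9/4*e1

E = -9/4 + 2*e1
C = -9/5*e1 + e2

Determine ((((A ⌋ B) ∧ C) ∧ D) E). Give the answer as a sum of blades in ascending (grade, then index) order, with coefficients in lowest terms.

step 1: 9/20 + 81/8*e1
step 2: -81/100*e1 + 9/20*e2 + 81/8*e12
step 3: -27/25*e1 + 3/5*e2 + 999/80*e12
step 4: -54/25 + 243/100*e1 - 1053/40*e2 - 1875/64*e12
Answer: -54/25 + 243/100*e1 - 1053/40*e2 - 1875/64*e12


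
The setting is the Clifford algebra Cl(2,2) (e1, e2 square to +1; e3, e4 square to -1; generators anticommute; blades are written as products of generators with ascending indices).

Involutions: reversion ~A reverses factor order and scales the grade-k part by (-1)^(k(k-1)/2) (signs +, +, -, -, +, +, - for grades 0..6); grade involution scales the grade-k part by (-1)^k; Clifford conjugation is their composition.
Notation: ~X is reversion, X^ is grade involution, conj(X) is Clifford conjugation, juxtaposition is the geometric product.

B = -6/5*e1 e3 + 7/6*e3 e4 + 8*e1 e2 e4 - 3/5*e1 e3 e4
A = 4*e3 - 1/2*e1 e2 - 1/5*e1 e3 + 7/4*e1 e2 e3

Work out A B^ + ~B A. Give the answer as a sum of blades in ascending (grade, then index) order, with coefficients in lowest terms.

first term: 6/25 - 24/5*e1 + 21/10*e2 - 659/75*e4 + 79/30*e1 e4 - 3/5*e2 e3 - 21/20*e2 e4 + 14*e3 e4 - 49/24*e1 e2 e4 + 19/10*e2 e3 e4 - 391/12*e1 e2 e3 e4
second term: -6/25 - 24/5*e1 - 21/10*e2 - 659/75*e4 + 79/30*e1 e4 - 3/5*e2 e3 + 21/20*e2 e4 - 14*e3 e4 - 49/24*e1 e2 e4 - 19/10*e2 e3 e4 + 391/12*e1 e2 e3 e4
Answer: -48/5*e1 - 1318/75*e4 + 79/15*e1 e4 - 6/5*e2 e3 - 49/12*e1 e2 e4


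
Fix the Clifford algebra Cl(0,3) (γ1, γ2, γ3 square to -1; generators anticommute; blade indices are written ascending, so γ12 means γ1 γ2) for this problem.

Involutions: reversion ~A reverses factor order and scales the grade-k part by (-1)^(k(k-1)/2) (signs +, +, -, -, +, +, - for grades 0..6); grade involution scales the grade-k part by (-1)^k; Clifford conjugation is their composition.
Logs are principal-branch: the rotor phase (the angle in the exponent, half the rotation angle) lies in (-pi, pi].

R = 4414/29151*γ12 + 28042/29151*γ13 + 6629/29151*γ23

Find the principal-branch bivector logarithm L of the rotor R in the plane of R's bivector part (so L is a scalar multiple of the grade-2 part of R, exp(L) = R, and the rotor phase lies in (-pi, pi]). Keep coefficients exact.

The scalar part of R is 0, which fixes the principal-branch rotor phase; the unit plane is then the bivector part divided by the sine of that phase, and L is that plane scaled by the phase.
Concretely: cos(phase) = 0 gives phase = ±pi/2, and since phase/sin(phase) is even the sign is immaterial: L = (phase/sin(phase)) * <R>_2 = (pi/2) * <R>_2.
Answer: 2207*pi/29151*γ12 + 14021*pi/29151*γ13 + 6629*pi/58302*γ23


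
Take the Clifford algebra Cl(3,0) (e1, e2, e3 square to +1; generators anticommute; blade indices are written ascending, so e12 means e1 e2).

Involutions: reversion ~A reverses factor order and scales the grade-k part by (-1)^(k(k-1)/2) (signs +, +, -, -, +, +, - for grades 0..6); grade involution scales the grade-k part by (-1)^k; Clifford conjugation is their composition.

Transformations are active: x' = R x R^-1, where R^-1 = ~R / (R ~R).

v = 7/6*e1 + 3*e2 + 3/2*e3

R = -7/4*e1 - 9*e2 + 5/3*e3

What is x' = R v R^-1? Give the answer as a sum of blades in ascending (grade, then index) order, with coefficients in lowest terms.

~R = -7/4*e1 - 9*e2 + 5/3*e3, and R ~R = 12505/144, so R^-1 = ~R / (12505/144).
R v = -637/24 + 21/4*e12 - 329/72*e13 - 37/2*e23
Answer: -7273/75030*e1 + 31281/12505*e2 - 12599/5002*e3


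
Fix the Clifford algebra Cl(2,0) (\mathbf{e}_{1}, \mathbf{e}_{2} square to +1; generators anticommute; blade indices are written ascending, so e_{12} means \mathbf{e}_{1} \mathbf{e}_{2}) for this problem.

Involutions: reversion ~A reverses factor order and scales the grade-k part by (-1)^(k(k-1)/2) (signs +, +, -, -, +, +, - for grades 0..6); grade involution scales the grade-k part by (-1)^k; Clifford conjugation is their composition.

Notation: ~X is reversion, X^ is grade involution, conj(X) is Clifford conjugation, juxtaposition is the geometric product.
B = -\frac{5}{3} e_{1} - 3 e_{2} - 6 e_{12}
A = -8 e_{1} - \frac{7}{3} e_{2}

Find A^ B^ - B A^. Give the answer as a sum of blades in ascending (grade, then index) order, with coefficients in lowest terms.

first term: \frac{61}{3} + 14 e_{1} - 48 e_{2} + \frac{181}{9} e_{12}
second term: -\frac{61}{3} - 14 e_{1} + 48 e_{2} + \frac{181}{9} e_{12}
Answer: \frac{122}{3} + 28 e_{1} - 96 e_{2}


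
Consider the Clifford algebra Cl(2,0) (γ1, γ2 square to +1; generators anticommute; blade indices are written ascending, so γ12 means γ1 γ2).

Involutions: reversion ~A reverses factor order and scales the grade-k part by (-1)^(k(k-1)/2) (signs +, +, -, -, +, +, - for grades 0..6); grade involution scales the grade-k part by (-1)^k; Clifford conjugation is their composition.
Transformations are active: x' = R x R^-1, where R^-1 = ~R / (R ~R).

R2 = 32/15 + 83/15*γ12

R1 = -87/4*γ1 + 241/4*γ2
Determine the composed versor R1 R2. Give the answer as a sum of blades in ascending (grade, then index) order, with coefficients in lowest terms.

Distribute over the terms of R1 (each basis-blade product reordered to ascending indices, repeated generators contracted through their squares):
(-87/4*γ1) R2 = -232/5*γ1 - 2407/20*γ2
(241/4*γ2) R2 = -20003/60*γ1 + 1928/15*γ2
Summing the partial products and collecting blades:
Answer: -22787/60*γ1 + 491/60*γ2


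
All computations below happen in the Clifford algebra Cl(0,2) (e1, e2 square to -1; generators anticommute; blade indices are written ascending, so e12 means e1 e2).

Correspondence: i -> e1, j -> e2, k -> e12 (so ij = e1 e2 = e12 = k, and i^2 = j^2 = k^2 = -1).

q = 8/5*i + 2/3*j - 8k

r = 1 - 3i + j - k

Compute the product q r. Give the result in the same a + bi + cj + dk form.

In blades: q = 8/5*e1 + 2/3*e2 - 8*e12, r = 1 - 3*e1 + e2 - e12.
Distribute q over r term by term (generator squares from the signature, products reordered to ascending indices): (8/5*e1)*r = 24/5 + 8/5*e1 + 8/5*e2 + 8/5*e12; (2/3*e2)*r = -2/3 - 2/3*e1 + 2/3*e2 + 2*e12; (-8*e12)*r = -8 + 8*e1 + 24*e2 - 8*e12.
Sum: -58/15 + 134/15*e1 + 394/15*e2 - 22/5*e12; translating back through the correspondence:
Answer: -58/15 + 134/15*i + 394/15*j - 22/5*k


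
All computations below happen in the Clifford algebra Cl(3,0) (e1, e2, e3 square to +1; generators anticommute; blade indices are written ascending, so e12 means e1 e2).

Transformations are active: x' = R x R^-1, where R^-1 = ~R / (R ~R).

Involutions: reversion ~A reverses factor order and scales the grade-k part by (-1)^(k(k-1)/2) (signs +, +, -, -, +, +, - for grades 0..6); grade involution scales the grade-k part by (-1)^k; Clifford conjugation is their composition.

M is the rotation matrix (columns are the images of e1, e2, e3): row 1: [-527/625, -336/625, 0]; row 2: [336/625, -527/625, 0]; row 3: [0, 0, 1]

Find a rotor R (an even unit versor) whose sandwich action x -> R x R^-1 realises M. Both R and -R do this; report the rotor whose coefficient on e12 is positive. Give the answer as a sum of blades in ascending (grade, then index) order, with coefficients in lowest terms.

Method: write R = a + b12*e12 + b13*e13 + b23*e23 with a^2 + b12^2 + b13^2 + b23^2 = 1 (so R^-1 = ~R). Expanding the columns R e_j ~R gives tr M = 4a^2 - 1 and, from the antisymmetric part, M21 - M12 = -4a*b12, M13 - M31 = 4a*b13, M32 - M23 = -4a*b23.
Here tr M = -429/625, so a^2 = (1 + tr M)/4 = 49/625 and a = ±7/25. Taking a = 7/25: M21 - M12 = 672/625, M13 - M31 = 0, M32 - M23 = 0, giving b12 = -24/25, b13 = 0, b23 = 0, i.e. R = 7/25 - 24/25*e12.
Its e12 coefficient is negative, so report the other preimage -R.
Answer: -7/25 + 24/25*e12. Sheet selection: the two-to-one cover makes ±R indistinguishable at the matrix level (trace -429/625), so uniqueness comes from the required sign on e12.


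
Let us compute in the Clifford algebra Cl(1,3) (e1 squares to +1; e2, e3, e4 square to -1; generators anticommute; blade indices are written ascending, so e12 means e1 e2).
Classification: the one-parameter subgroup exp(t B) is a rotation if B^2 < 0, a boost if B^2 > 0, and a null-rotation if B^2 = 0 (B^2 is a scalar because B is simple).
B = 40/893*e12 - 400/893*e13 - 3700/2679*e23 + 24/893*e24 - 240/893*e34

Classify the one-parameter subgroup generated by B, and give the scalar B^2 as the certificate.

B^2 term by term: the squares give (40/893)^2*(e12)^2 + (-400/893)^2*(e13)^2 + (-3700/2679)^2*(e23)^2 + (24/893)^2*(e24)^2 + (-240/893)^2*(e34)^2 = 1600/797449*(+1) + 160000/797449*(+1) + 13690000/7177041*(-1) + 576/797449*(-1) + 57600/797449*(-1) = -16/9 (each basis 2-blade squares to minus the product of its generators' squares); cross terms between blades sharing an index anticommute and cancel; the commuting (index-disjoint) pairs give grade-4 terms 2*c*c'*(blade product), which cancel blade by blade — e1234: -19200/797449 + 19200/797449 = 0 — confirming B is simple. So B^2 = -16/9.
Answer: rotation, certificate B^2 = -16/9. The class reads off the invariant scalar -16/9 directly.


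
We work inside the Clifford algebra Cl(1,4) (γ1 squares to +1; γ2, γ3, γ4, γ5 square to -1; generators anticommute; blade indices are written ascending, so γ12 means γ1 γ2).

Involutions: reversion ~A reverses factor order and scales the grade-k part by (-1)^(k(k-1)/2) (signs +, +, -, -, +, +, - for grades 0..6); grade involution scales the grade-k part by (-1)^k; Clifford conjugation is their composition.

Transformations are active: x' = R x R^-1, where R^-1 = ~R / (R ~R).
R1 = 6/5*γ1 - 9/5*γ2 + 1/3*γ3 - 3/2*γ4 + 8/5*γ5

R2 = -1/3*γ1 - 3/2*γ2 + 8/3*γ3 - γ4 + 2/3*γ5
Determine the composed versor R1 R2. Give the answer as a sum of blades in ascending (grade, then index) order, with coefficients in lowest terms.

Distribute over the terms of R1 (each basis-blade product reordered to ascending indices, repeated generators contracted through their squares):
(6/5*γ1) R2 = -2/5 - 9/5*γ12 + 16/5*γ13 - 6/5*γ14 + 4/5*γ15
(-9/5*γ2) R2 = -27/10 - 3/5*γ12 - 24/5*γ23 + 9/5*γ24 - 6/5*γ25
(1/3*γ3) R2 = -8/9 + 1/9*γ13 + 1/2*γ23 - 1/3*γ34 + 2/9*γ35
(-3/2*γ4) R2 = -3/2 - 1/2*γ14 - 9/4*γ24 + 4*γ34 - γ45
(8/5*γ5) R2 = -16/15 + 8/15*γ15 + 12/5*γ25 - 64/15*γ35 + 8/5*γ45
Summing the partial products and collecting blades:
Answer: -59/9 - 12/5*γ12 + 149/45*γ13 - 17/10*γ14 + 4/3*γ15 - 43/10*γ23 - 9/20*γ24 + 6/5*γ25 + 11/3*γ34 - 182/45*γ35 + 3/5*γ45


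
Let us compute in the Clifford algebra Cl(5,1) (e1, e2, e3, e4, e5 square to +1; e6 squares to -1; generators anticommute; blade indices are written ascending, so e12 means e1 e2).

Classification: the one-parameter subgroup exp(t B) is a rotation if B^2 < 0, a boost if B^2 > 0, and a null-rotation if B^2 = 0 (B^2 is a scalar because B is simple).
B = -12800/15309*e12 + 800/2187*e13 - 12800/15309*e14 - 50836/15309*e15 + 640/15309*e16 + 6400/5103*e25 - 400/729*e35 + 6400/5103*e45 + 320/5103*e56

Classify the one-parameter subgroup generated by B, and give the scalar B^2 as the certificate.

B^2 term by term: the squares give (-12800/15309)^2*(e12)^2 + (800/2187)^2*(e13)^2 + (-12800/15309)^2*(e14)^2 + (-50836/15309)^2*(e15)^2 + (640/15309)^2*(e16)^2 + (6400/5103)^2*(e25)^2 + (-400/729)^2*(e35)^2 + (6400/5103)^2*(e45)^2 + (320/5103)^2*(e56)^2 = 163840000/234365481*(-1) + 640000/4782969*(-1) + 163840000/234365481*(-1) + 2584298896/234365481*(-1) + 409600/234365481*(+1) + 40960000/26040609*(-1) + 160000/531441*(-1) + 40960000/26040609*(-1) + 102400/26040609*(+1) = -16 (each basis 2-blade squares to minus the product of its generators' squares); cross terms between blades sharing an index anticommute and cancel; the commuting (index-disjoint) pairs give grade-4 terms 2*c*c'*(blade product), which cancel blade by blade — e1235: 10240000/11160261 - 10240000/11160261 = 0; e1245: -163840000/78121827 + 163840000/78121827 = 0; e1256: -8192000/78121827 + 8192000/78121827 = 0; e1345: 10240000/11160261 - 10240000/11160261 = 0; e1356: 512000/11160261 - 512000/11160261 = 0; e1456: -8192000/78121827 + 8192000/78121827 = 0 — confirming B is simple. So B^2 = -16.
Answer: rotation, certificate B^2 = -16. Note: conjugating B changes its blade decomposition but never the scalar B^2 = -16, whose sign settles the classification.


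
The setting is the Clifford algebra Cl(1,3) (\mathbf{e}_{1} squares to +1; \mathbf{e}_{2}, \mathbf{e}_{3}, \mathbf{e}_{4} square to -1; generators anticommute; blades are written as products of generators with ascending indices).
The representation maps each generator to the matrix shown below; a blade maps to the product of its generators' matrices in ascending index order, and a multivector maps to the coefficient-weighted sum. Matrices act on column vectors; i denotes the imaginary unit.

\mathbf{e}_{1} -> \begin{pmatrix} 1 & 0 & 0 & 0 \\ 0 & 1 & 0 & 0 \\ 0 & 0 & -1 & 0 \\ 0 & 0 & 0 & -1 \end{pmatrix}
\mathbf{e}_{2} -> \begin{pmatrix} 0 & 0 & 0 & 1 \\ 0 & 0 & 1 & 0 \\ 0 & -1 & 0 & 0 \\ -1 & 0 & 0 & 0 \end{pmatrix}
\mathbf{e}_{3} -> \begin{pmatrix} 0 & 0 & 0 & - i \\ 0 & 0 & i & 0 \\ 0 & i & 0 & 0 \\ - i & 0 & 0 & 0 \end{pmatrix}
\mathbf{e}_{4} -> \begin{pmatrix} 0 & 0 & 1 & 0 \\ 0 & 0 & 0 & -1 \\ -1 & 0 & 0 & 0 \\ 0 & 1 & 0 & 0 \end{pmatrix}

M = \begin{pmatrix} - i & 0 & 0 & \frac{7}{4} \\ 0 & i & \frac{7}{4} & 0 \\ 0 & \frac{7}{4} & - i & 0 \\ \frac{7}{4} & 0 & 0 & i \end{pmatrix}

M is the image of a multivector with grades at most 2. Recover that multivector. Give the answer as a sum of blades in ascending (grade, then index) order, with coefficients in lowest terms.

Method: the blade images are trace-orthogonal — tr(rho(e_A) rho(e_B)^-1) = 4 if A = B and 0 otherwise — and rho(e_A)^-1 = (e_A)^2 * rho(e_A) with (e_A)^2 = +1 or -1, so the coefficient of e_A in the preimage is (e_A)^2 * tr(M rho(e_A))/4.
Nonzero projections over blades of grade <= 2: e_{1} e_{2}: (e_{1} e_{2})^2 = +1, tr(M rho(e_{1} e_{2})) = 7, coefficient \frac{7}{4}; e_{2} e_{3}: (e_{2} e_{3})^2 = -1, tr(M rho(e_{2} e_{3})) = -4, coefficient 1. Every other blade of grade <= 2 projects to 0.
Answer: \frac{7}{4} e_{1} e_{2} + e_{2} e_{3}


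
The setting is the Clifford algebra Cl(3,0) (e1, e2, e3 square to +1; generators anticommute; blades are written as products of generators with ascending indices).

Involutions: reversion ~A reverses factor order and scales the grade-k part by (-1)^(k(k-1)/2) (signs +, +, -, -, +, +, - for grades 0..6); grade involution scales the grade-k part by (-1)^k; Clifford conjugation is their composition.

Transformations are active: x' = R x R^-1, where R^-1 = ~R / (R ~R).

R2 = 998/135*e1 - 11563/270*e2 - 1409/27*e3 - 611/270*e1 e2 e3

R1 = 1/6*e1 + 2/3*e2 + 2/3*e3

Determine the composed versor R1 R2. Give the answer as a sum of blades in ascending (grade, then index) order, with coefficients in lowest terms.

Distribute over the terms of R1 (each basis-blade product reordered to ascending indices, repeated generators contracted through their squares):
(1/6*e1) R2 = 499/405 - 11563/1620*e1 e2 - 1409/162*e1 e3 - 611/1620*e2 e3
(2/3*e2) R2 = -11563/405 - 1996/405*e1 e2 + 611/405*e1 e3 - 2818/81*e2 e3
(2/3*e3) R2 = -2818/81 - 611/405*e1 e2 - 1996/405*e1 e3 + 11563/405*e2 e3
Summing the partial products and collecting blades:
Answer: -25154/405 - 21991/1620*e1 e2 - 1963/162*e1 e3 - 397/60*e2 e3


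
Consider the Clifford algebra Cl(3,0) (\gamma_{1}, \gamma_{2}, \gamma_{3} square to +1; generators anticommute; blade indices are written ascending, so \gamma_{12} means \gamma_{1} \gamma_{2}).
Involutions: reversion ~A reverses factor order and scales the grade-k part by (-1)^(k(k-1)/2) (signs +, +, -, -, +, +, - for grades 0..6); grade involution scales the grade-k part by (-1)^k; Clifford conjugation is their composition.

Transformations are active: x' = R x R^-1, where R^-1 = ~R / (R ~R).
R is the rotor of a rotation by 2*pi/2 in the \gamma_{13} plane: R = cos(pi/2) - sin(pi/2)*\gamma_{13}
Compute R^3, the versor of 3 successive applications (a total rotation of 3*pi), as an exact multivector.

Because a rotor carries half the rotation angle, composing 3 copies of this \gamma_{13}-plane rotor multiplies the phase: 3*(pi/2) = \frac{3 \pi}{2}, hence R^3 = cos(\frac{3 \pi}{2}) - sin(\frac{3 \pi}{2})*\gamma_{13}.
cos(\frac{3 \pi}{2}) = 0 and sin(\frac{3 \pi}{2}) = -1, so R^3 = \gamma_{13}. The net rotation is 1*pi (after discarding 1 full turn, each of which contributes a factor -1 to the rotor); the rotor keeps the half-angle phase exactly.
Answer: \gamma_{13}


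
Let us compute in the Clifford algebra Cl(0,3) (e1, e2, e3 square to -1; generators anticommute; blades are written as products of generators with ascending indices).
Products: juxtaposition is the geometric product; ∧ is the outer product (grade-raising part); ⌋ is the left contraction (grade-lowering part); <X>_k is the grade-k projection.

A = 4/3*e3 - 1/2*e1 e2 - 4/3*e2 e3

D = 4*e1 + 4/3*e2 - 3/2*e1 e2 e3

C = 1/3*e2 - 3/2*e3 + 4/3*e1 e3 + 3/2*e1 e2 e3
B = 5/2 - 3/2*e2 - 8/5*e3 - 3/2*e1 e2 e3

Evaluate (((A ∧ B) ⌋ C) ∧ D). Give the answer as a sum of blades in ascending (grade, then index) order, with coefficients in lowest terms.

step 1: 10/3*e3 - 5/4*e1 e2 - 4/3*e2 e3 + 4/5*e1 e2 e3
step 2: 31/5 + 58/9*e1 + 15/8*e3 - 5*e1 e2
step 3: 124/5*e1 + 124/15*e2 + 232/27*e1 e2 - 15/2*e1 e3 - 5/2*e2 e3 - 93/10*e1 e2 e3
Answer: 124/5*e1 + 124/15*e2 + 232/27*e1 e2 - 15/2*e1 e3 - 5/2*e2 e3 - 93/10*e1 e2 e3


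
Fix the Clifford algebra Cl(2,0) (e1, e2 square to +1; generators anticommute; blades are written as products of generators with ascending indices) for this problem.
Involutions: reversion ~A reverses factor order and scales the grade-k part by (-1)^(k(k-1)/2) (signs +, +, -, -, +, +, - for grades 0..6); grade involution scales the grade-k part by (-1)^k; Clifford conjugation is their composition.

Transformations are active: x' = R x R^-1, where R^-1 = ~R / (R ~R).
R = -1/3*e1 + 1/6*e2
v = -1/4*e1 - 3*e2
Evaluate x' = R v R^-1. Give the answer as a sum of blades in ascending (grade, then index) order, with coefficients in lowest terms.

~R = -1/3*e1 + 1/6*e2, and R ~R = 5/36, so R^-1 = ~R / (5/36).
R v = -5/12 + 25/24*e1 e2
Answer: 9/4*e1 + 2*e2


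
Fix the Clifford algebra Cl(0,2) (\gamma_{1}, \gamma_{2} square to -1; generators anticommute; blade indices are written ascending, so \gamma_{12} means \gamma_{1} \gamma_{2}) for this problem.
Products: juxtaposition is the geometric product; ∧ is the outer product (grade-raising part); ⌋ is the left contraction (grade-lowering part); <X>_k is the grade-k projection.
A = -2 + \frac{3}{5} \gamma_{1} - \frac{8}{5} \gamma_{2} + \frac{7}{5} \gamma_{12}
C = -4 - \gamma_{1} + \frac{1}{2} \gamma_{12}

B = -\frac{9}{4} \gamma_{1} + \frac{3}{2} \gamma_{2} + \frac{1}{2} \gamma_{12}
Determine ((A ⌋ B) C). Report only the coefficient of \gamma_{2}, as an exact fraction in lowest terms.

step 1: \frac{61}{20} + \frac{37}{10} \gamma_{1} - \frac{33}{10} \gamma_{2} - \gamma_{12}
step 2: -8 - \frac{39}{2} \gamma_{1} + \frac{247}{20} \gamma_{2} + \frac{89}{40} \gamma_{12}
Answer: \frac{247}{20}


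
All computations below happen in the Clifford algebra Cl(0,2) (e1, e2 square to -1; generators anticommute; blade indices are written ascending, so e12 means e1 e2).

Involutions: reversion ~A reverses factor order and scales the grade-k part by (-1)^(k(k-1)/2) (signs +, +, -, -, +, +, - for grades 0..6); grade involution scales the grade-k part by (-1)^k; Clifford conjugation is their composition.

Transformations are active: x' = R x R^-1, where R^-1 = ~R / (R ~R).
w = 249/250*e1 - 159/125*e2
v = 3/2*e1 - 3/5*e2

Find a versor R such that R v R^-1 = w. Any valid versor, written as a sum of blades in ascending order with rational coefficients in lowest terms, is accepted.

Why this works: both vectors square to -261/100, so q(v) = q(w) and R = v + w = 312/125*e1 - 234/125*e2 carries v to w — its own direction survives, the complement (v - w)/2 flips.
Answer: 312/125*e1 - 234/125*e2


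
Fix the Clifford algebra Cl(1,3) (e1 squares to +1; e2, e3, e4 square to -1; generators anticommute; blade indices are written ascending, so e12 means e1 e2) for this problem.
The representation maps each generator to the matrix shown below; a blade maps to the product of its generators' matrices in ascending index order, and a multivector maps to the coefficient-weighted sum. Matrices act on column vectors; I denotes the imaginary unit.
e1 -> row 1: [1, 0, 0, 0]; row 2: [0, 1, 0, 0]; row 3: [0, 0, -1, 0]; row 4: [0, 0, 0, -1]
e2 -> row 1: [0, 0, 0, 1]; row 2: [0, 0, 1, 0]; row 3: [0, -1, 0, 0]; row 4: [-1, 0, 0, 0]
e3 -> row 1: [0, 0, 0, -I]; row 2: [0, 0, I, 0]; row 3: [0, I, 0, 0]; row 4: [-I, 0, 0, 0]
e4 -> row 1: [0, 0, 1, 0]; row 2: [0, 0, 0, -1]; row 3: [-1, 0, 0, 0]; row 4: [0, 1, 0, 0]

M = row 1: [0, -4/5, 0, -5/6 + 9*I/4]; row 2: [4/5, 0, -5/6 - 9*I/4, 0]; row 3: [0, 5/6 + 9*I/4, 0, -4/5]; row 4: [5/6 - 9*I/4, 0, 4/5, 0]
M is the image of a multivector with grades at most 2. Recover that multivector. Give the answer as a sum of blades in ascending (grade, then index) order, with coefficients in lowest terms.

Method: the blade images are trace-orthogonal — tr(rho(e_A) rho(e_B)^-1) = 4 if A = B and 0 otherwise — and rho(e_A)^-1 = (e_A)^2 * rho(e_A) with (e_A)^2 = +1 or -1, so the coefficient of e_A in the preimage is (e_A)^2 * tr(M rho(e_A))/4.
Nonzero projections over blades of grade <= 2: e2: (e2)^2 = -1, tr(M rho(e2)) = 10/3, coefficient -5/6; e13: (e13)^2 = +1, tr(M rho(e13)) = -9, coefficient -9/4; e24: (e24)^2 = -1, tr(M rho(e24)) = 16/5, coefficient -4/5. Every other blade of grade <= 2 projects to 0.
Answer: -5/6*e2 - 9/4*e13 - 4/5*e24


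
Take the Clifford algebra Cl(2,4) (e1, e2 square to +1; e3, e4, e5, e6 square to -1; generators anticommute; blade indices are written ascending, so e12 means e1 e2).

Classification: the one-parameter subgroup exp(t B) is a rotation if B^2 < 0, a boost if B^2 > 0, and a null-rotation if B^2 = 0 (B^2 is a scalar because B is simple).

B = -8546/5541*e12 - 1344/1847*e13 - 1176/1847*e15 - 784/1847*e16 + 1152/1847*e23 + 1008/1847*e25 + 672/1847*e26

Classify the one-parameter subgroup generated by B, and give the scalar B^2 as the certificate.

B^2 term by term: the squares give (-8546/5541)^2*(e12)^2 + (-1344/1847)^2*(e13)^2 + (-1176/1847)^2*(e15)^2 + (-784/1847)^2*(e16)^2 + (1152/1847)^2*(e23)^2 + (1008/1847)^2*(e25)^2 + (672/1847)^2*(e26)^2 = 73034116/30702681*(-1) + 1806336/3411409*(+1) + 1382976/3411409*(+1) + 614656/3411409*(+1) + 1327104/3411409*(+1) + 1016064/3411409*(+1) + 451584/3411409*(+1) = -4/9 (each basis 2-blade squares to minus the product of its generators' squares); cross terms between blades sharing an index anticommute and cancel; the commuting (index-disjoint) pairs give grade-4 terms 2*c*c'*(blade product), which cancel blade by blade — e1235: 2709504/3411409 - 2709504/3411409 = 0; e1236: 1806336/3411409 - 1806336/3411409 = 0; e1256: 1580544/3411409 - 1580544/3411409 = 0 — confirming B is simple. So B^2 = -4/9.
Answer: rotation, certificate B^2 = -4/9. The invariant at work: B^2 = -4/9 is unchanged by conjugation, hence its sign classifies the subgroup whatever basis B is written in.


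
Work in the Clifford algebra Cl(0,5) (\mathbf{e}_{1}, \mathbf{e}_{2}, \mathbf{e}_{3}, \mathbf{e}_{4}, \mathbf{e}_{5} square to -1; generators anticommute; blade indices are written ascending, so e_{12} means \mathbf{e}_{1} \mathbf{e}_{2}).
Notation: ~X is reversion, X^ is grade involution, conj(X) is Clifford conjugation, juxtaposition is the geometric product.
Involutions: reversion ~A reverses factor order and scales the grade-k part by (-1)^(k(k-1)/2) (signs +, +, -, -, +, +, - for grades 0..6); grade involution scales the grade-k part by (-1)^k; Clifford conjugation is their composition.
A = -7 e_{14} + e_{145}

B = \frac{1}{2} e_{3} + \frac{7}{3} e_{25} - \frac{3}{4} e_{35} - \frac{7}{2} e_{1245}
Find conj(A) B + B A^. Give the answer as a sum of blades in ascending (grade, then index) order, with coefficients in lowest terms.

first term: -\frac{7}{2} e_{2} - \frac{49}{2} e_{25} - \frac{7}{3} e_{124} - \frac{11}{4} e_{134} - \frac{49}{3} e_{1245} + \frac{23}{4} e_{1345}
second term: -\frac{7}{2} e_{2} + \frac{49}{2} e_{25} - \frac{7}{3} e_{124} + \frac{17}{4} e_{134} + \frac{49}{3} e_{1245} - \frac{19}{4} e_{1345}
Answer: -7 e_{2} - \frac{14}{3} e_{124} + \frac{3}{2} e_{134} + e_{1345}


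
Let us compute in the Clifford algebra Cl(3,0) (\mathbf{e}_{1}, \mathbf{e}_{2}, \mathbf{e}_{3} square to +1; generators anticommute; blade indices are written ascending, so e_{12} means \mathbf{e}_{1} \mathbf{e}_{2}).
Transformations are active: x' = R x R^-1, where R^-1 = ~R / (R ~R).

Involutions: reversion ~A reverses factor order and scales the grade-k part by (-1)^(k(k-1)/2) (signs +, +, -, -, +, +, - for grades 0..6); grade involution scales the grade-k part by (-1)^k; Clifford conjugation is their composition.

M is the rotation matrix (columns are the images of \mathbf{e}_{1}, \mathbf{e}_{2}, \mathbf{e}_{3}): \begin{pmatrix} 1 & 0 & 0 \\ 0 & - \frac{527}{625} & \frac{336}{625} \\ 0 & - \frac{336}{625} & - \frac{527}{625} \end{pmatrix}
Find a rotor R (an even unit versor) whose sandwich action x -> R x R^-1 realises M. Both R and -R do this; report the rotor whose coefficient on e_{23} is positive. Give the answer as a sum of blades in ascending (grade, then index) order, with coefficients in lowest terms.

Method: write R = a + b12*e_{12} + b13*e_{13} + b23*e_{23} with a^2 + b12^2 + b13^2 + b23^2 = 1 (so R^-1 = ~R). Expanding the columns R e_j ~R gives tr M = 4a^2 - 1 and, from the antisymmetric part, M21 - M12 = -4a*b12, M13 - M31 = 4a*b13, M32 - M23 = -4a*b23.
Here tr M = -\frac{429}{625}, so a^2 = (1 + tr M)/4 = \frac{49}{625} and a = ±\frac{7}{25}. Taking a = \frac{7}{25}: M21 - M12 = 0, M13 - M31 = 0, M32 - M23 = -\frac{672}{625}, giving b12 = 0, b13 = 0, b23 = \frac{24}{25}, i.e. R = \frac{7}{25} + \frac{24}{25} e_{23}.
Its e_{23} coefficient is already positive.
Answer: \frac{7}{25} + \frac{24}{25} e_{23}. Key observation: the double cover Spin(3) -> SO(3) sends R and -R to the same matrix (trace -\frac{429}{625} here), so the stated sign of the e_{23} coefficient is what selects one sheet.


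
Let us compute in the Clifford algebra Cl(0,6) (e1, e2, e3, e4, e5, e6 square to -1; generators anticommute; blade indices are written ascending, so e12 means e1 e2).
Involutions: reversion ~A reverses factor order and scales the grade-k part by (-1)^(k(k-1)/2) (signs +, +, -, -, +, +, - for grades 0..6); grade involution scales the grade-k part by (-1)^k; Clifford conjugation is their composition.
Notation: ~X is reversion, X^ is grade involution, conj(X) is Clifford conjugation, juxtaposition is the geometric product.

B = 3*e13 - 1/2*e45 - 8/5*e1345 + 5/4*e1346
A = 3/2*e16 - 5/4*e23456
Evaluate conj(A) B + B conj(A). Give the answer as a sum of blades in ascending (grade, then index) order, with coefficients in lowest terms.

first term: 15/8*e34 + 9/2*e36 - 25/16*e125 - 2*e126 + 5/8*e236 + 3/4*e1456 - 12/5*e3456 - 15/4*e12456
second term: 15/8*e34 - 9/2*e36 + 25/16*e125 + 2*e126 + 5/8*e236 + 3/4*e1456 + 12/5*e3456 + 15/4*e12456
Answer: 15/4*e34 + 5/4*e236 + 3/2*e1456


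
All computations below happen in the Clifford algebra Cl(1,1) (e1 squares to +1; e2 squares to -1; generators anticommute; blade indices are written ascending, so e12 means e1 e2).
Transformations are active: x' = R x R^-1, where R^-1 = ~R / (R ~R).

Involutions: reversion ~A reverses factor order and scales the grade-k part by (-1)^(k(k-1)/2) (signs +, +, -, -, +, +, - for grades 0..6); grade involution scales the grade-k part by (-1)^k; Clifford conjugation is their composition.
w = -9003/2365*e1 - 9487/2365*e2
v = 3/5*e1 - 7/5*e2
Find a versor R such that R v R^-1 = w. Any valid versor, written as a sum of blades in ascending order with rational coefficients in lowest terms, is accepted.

Key observation: q(v) = q(w) = -8/5 (sandwiches preserve the norm), so R = v + w = -7584/2365*e1 - 12798/2365*e2 works whenever it is invertible — the component of v along it is kept and (v - w)/2 reverses, sending v to w.
Answer: -7584/2365*e1 - 12798/2365*e2


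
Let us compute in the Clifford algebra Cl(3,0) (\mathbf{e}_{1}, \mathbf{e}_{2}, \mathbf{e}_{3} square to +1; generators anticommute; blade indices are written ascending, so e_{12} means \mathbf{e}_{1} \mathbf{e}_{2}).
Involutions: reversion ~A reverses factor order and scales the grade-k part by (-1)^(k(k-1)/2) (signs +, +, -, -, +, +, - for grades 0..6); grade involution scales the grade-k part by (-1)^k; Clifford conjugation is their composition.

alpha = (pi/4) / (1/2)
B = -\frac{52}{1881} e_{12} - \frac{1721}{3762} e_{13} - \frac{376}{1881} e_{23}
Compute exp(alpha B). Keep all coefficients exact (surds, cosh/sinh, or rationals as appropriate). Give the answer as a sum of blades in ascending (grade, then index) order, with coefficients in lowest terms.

B^2 term by term: the squares give (-\frac{52}{1881})^2*(e_{12})^2 + (-\frac{1721}{3762})^2*(e_{13})^2 + (-\frac{376}{1881})^2*(e_{23})^2 = \frac{2704}{3538161}*(-1) + \frac{2961841}{14152644}*(-1) + \frac{141376}{3538161}*(-1) = -\frac{1}{4} (each basis 2-blade squares to minus the product of its generators' squares); cross terms between blades sharing an index anticommute and cancel. So B^2 = -\frac{1}{4}.
B^2 = -\frac{1}{4} — the negative square puts this in the circular regime; l = \frac{1}{2}, alpha*l = \frac{\pi}{4}, so exp(alpha B) = cos(\frac{\pi}{4}) + (sin(\frac{\pi}{4})/(\frac{1}{2}))*B = \frac{\sqrt{2}}{2} + (\sqrt{2})*B.
Answer: \frac{\sqrt{2}}{2} - \frac{52 \sqrt{2}}{1881} e_{12} - \frac{1721 \sqrt{2}}{3762} e_{13} - \frac{376 \sqrt{2}}{1881} e_{23}


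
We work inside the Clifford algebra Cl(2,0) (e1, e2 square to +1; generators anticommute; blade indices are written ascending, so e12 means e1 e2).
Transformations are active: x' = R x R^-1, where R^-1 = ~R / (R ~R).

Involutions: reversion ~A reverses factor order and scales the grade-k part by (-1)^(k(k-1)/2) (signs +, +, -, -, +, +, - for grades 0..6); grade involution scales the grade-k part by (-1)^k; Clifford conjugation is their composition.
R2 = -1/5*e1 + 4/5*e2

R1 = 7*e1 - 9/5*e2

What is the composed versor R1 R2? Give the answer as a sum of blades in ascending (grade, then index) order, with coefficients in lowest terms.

Distribute over the terms of R1 (each basis-blade product reordered to ascending indices, repeated generators contracted through their squares):
(7*e1) R2 = -7/5 + 28/5*e12
(-9/5*e2) R2 = -36/25 - 9/25*e12
Summing the partial products and collecting blades:
Answer: -71/25 + 131/25*e12


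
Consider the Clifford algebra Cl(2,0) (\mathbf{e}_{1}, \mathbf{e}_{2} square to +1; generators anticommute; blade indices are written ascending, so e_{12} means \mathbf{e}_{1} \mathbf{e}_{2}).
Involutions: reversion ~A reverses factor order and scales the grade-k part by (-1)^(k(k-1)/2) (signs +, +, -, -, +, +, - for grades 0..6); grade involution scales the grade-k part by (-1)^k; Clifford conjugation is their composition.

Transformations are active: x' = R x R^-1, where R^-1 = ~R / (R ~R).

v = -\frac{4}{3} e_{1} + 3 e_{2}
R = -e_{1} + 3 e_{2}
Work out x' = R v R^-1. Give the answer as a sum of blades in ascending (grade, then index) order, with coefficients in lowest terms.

~R = -e_{1} + 3 e_{2}, and R ~R = 10, so R^-1 = ~R / (10).
R v = \frac{31}{3} + e_{12}
Answer: -\frac{11}{15} e_{1} + \frac{16}{5} e_{2}


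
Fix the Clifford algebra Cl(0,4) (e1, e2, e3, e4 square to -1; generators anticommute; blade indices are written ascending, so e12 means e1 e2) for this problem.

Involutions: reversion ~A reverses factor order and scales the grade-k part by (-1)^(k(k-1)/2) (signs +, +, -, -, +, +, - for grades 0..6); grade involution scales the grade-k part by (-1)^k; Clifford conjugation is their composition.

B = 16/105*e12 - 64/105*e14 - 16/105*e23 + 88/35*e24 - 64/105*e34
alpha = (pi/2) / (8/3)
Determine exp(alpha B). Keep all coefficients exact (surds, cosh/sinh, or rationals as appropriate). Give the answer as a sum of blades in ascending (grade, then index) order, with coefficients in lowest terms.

B^2 term by term: the squares give (16/105)^2*(e12)^2 + (-64/105)^2*(e14)^2 + (-16/105)^2*(e23)^2 + (88/35)^2*(e24)^2 + (-64/105)^2*(e34)^2 = 256/11025*(-1) + 4096/11025*(-1) + 256/11025*(-1) + 7744/1225*(-1) + 4096/11025*(-1) = -64/9 (each basis 2-blade squares to minus the product of its generators' squares); cross terms between blades sharing an index anticommute and cancel; the commuting (index-disjoint) pairs give grade-4 terms 2*c*c'*(blade product), which cancel blade by blade — e1234: -2048/11025 + 2048/11025 = 0 — confirming B is simple. So B^2 = -64/9.
B^2 = -64/9 — a negative square means the series sums to a rotation: l = 8/3, alpha*l = pi/2, so exp(alpha B) = cos(pi/2) + (sin(pi/2)/(8/3))*B = 0 + (3/8)*B.
Answer: 2/35*e12 - 8/35*e14 - 2/35*e23 + 33/35*e24 - 8/35*e34


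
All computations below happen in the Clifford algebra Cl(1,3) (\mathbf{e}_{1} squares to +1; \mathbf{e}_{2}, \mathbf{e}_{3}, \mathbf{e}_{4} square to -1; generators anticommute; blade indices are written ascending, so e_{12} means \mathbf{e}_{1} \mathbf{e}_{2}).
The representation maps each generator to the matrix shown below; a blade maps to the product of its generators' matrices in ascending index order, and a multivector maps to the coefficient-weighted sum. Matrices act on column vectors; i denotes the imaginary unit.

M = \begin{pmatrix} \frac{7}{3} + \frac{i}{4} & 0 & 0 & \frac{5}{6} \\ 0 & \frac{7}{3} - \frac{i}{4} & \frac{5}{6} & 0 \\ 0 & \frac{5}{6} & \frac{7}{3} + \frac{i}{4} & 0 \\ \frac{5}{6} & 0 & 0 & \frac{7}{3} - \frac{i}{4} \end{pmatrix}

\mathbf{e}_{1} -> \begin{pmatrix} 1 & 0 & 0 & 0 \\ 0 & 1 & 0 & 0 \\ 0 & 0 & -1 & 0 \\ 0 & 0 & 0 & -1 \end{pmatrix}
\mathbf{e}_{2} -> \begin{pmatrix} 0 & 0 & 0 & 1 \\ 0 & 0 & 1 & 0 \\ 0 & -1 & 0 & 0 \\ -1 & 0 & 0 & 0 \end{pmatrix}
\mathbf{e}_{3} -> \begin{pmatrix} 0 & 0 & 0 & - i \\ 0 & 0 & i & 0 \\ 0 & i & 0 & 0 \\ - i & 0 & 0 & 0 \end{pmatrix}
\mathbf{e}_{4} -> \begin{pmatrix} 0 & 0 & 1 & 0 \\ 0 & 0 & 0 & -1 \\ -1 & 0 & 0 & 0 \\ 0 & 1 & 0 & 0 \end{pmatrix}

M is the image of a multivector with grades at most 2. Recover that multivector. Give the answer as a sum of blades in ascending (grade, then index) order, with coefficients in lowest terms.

Method: the blade images are trace-orthogonal — tr(rho(e_A) rho(e_B)^-1) = 4 if A = B and 0 otherwise — and rho(e_A)^-1 = (e_A)^2 * rho(e_A) with (e_A)^2 = +1 or -1, so the coefficient of e_A in the preimage is (e_A)^2 * tr(M rho(e_A))/4.
Nonzero projections over blades of grade <= 2: 1: (1)^2 = +1, tr(M 1) = \frac{28}{3}, coefficient \frac{7}{3}; e_{12}: (e_{12})^2 = +1, tr(M rho(e_{12})) = \frac{10}{3}, coefficient \frac{5}{6}; e_{23}: (e_{23})^2 = -1, tr(M rho(e_{23})) = 1, coefficient -\frac{1}{4}. Every other blade of grade <= 2 projects to 0.
Answer: \frac{7}{3} + \frac{5}{6} e_{12} - \frac{1}{4} e_{23}
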